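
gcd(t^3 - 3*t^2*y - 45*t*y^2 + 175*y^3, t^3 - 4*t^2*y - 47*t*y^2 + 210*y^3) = -t^2 - 2*t*y + 35*y^2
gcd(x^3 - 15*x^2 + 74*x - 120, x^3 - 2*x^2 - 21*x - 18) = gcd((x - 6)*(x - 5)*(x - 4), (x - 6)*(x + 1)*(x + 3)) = x - 6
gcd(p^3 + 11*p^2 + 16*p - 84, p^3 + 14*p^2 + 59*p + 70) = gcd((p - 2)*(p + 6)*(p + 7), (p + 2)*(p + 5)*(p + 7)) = p + 7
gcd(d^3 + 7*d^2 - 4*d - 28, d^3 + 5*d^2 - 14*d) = d^2 + 5*d - 14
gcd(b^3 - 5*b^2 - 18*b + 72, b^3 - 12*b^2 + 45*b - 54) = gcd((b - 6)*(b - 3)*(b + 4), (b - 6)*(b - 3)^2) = b^2 - 9*b + 18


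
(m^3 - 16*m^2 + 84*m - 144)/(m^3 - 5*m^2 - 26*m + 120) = (m - 6)/(m + 5)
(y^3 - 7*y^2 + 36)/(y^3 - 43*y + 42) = (y^2 - y - 6)/(y^2 + 6*y - 7)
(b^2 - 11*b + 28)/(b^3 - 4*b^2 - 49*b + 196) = 1/(b + 7)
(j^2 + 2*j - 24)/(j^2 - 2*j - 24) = (-j^2 - 2*j + 24)/(-j^2 + 2*j + 24)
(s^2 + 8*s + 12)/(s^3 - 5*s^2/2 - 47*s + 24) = 2*(s + 2)/(2*s^2 - 17*s + 8)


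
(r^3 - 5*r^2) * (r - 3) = r^4 - 8*r^3 + 15*r^2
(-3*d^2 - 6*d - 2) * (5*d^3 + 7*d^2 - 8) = -15*d^5 - 51*d^4 - 52*d^3 + 10*d^2 + 48*d + 16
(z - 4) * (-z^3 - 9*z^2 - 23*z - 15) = -z^4 - 5*z^3 + 13*z^2 + 77*z + 60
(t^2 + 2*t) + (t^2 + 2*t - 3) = 2*t^2 + 4*t - 3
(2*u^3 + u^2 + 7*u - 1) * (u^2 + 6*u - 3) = 2*u^5 + 13*u^4 + 7*u^3 + 38*u^2 - 27*u + 3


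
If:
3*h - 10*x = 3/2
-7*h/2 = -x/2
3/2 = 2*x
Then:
No Solution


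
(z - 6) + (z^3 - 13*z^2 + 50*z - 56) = z^3 - 13*z^2 + 51*z - 62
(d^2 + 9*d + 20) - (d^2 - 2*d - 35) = 11*d + 55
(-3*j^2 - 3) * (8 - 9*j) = 27*j^3 - 24*j^2 + 27*j - 24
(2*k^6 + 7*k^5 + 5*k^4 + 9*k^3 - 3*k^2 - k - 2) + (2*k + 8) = 2*k^6 + 7*k^5 + 5*k^4 + 9*k^3 - 3*k^2 + k + 6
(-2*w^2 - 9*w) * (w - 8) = -2*w^3 + 7*w^2 + 72*w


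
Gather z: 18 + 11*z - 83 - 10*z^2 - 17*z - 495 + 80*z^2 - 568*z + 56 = 70*z^2 - 574*z - 504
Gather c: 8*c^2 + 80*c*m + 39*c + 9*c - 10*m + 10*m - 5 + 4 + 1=8*c^2 + c*(80*m + 48)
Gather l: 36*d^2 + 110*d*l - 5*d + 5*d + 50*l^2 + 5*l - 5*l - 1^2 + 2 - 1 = 36*d^2 + 110*d*l + 50*l^2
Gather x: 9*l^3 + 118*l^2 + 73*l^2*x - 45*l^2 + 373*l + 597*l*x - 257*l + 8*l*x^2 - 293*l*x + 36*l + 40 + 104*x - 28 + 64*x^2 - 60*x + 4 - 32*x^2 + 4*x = 9*l^3 + 73*l^2 + 152*l + x^2*(8*l + 32) + x*(73*l^2 + 304*l + 48) + 16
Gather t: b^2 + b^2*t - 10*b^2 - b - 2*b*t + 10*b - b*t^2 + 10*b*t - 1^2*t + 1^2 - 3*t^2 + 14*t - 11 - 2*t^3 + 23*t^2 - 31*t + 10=-9*b^2 + 9*b - 2*t^3 + t^2*(20 - b) + t*(b^2 + 8*b - 18)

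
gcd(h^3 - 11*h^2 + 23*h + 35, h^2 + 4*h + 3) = h + 1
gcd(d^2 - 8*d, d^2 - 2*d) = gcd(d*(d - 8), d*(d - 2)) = d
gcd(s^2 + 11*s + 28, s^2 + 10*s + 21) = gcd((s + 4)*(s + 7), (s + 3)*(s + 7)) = s + 7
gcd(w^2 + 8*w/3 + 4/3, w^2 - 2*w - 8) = w + 2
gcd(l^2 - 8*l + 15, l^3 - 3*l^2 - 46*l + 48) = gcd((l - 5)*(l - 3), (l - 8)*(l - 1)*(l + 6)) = 1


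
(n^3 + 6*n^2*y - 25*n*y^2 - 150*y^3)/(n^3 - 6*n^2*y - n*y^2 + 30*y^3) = (-n^2 - 11*n*y - 30*y^2)/(-n^2 + n*y + 6*y^2)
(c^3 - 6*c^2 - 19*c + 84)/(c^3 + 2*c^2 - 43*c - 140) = (c - 3)/(c + 5)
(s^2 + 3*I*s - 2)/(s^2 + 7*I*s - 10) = (s + I)/(s + 5*I)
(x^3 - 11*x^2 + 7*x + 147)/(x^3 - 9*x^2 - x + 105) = (x - 7)/(x - 5)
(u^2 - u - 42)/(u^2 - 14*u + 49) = (u + 6)/(u - 7)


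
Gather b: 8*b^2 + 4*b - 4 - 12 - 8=8*b^2 + 4*b - 24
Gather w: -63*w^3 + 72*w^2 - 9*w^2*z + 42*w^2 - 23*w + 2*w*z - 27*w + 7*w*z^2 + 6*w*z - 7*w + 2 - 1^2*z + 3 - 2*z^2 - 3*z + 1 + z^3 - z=-63*w^3 + w^2*(114 - 9*z) + w*(7*z^2 + 8*z - 57) + z^3 - 2*z^2 - 5*z + 6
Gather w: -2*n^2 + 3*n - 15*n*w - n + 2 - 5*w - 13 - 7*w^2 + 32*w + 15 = -2*n^2 + 2*n - 7*w^2 + w*(27 - 15*n) + 4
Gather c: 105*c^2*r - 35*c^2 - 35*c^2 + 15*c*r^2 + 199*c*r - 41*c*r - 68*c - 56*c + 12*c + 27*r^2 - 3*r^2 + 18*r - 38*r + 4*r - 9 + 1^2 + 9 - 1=c^2*(105*r - 70) + c*(15*r^2 + 158*r - 112) + 24*r^2 - 16*r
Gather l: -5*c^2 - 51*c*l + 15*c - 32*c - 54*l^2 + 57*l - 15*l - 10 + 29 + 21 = -5*c^2 - 17*c - 54*l^2 + l*(42 - 51*c) + 40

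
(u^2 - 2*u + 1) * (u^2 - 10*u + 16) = u^4 - 12*u^3 + 37*u^2 - 42*u + 16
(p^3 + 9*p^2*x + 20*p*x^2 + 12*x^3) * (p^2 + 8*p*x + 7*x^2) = p^5 + 17*p^4*x + 99*p^3*x^2 + 235*p^2*x^3 + 236*p*x^4 + 84*x^5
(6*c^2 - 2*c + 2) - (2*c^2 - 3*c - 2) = 4*c^2 + c + 4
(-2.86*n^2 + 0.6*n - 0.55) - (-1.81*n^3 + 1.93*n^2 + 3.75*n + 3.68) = 1.81*n^3 - 4.79*n^2 - 3.15*n - 4.23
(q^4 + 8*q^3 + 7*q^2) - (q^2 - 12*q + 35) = q^4 + 8*q^3 + 6*q^2 + 12*q - 35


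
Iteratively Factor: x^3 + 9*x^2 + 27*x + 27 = (x + 3)*(x^2 + 6*x + 9) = (x + 3)^2*(x + 3)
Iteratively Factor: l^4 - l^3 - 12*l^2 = (l)*(l^3 - l^2 - 12*l) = l*(l + 3)*(l^2 - 4*l) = l^2*(l + 3)*(l - 4)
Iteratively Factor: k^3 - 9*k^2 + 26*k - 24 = (k - 2)*(k^2 - 7*k + 12) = (k - 3)*(k - 2)*(k - 4)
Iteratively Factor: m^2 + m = (m)*(m + 1)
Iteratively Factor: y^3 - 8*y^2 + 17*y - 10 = (y - 5)*(y^2 - 3*y + 2) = (y - 5)*(y - 2)*(y - 1)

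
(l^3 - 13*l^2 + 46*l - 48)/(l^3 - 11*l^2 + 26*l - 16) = (l - 3)/(l - 1)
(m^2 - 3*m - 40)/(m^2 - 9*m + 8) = (m + 5)/(m - 1)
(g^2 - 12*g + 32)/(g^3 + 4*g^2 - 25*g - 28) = (g - 8)/(g^2 + 8*g + 7)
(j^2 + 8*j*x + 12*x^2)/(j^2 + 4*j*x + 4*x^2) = (j + 6*x)/(j + 2*x)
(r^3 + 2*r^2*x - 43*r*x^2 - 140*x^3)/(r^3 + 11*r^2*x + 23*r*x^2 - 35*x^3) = (-r^2 + 3*r*x + 28*x^2)/(-r^2 - 6*r*x + 7*x^2)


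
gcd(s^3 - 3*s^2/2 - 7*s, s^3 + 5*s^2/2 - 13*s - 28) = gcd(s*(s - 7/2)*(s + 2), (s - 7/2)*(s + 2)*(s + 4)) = s^2 - 3*s/2 - 7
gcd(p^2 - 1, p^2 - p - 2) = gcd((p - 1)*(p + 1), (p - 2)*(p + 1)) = p + 1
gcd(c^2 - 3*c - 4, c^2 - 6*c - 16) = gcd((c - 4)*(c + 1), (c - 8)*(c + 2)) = 1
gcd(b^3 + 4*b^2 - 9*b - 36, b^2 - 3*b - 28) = b + 4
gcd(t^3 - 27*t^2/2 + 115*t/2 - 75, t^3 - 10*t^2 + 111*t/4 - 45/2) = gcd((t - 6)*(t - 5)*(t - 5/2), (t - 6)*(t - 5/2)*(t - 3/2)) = t^2 - 17*t/2 + 15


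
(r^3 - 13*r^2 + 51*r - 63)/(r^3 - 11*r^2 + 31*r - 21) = (r - 3)/(r - 1)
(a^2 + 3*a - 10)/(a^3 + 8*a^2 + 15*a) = (a - 2)/(a*(a + 3))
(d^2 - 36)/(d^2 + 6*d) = (d - 6)/d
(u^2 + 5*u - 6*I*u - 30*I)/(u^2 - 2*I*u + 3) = (u^2 + u*(5 - 6*I) - 30*I)/(u^2 - 2*I*u + 3)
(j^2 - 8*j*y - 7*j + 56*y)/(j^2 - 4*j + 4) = (j^2 - 8*j*y - 7*j + 56*y)/(j^2 - 4*j + 4)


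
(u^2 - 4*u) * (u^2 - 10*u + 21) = u^4 - 14*u^3 + 61*u^2 - 84*u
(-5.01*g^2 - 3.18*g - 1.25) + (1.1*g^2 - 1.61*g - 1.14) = -3.91*g^2 - 4.79*g - 2.39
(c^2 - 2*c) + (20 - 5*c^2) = -4*c^2 - 2*c + 20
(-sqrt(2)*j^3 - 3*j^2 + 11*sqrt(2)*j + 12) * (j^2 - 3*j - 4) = -sqrt(2)*j^5 - 3*j^4 + 3*sqrt(2)*j^4 + 9*j^3 + 15*sqrt(2)*j^3 - 33*sqrt(2)*j^2 + 24*j^2 - 44*sqrt(2)*j - 36*j - 48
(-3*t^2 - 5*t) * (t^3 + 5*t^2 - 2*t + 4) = -3*t^5 - 20*t^4 - 19*t^3 - 2*t^2 - 20*t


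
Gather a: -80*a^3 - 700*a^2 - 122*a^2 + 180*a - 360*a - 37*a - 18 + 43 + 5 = -80*a^3 - 822*a^2 - 217*a + 30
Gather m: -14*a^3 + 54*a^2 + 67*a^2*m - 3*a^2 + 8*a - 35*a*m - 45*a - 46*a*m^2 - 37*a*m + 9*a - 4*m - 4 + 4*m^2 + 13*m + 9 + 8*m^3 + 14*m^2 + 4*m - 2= -14*a^3 + 51*a^2 - 28*a + 8*m^3 + m^2*(18 - 46*a) + m*(67*a^2 - 72*a + 13) + 3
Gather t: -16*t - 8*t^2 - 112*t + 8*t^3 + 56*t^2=8*t^3 + 48*t^2 - 128*t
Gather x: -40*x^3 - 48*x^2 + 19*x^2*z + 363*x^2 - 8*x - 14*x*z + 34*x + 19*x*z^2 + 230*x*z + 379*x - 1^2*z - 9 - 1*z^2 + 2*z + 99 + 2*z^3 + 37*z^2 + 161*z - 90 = -40*x^3 + x^2*(19*z + 315) + x*(19*z^2 + 216*z + 405) + 2*z^3 + 36*z^2 + 162*z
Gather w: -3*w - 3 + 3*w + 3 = 0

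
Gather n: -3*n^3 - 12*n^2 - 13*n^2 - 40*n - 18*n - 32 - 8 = -3*n^3 - 25*n^2 - 58*n - 40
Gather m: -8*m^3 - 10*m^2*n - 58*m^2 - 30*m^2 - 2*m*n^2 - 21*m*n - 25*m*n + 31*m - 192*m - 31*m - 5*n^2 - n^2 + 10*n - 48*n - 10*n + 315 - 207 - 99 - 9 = -8*m^3 + m^2*(-10*n - 88) + m*(-2*n^2 - 46*n - 192) - 6*n^2 - 48*n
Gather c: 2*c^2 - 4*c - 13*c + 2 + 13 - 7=2*c^2 - 17*c + 8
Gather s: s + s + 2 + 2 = 2*s + 4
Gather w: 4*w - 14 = 4*w - 14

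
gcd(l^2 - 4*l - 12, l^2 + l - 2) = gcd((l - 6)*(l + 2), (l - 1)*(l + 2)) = l + 2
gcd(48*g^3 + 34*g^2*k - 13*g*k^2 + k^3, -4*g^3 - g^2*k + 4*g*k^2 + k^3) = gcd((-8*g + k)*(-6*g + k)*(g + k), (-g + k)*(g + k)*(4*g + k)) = g + k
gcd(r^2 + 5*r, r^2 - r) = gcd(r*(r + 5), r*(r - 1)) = r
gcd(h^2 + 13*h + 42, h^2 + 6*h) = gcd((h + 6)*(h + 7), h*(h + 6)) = h + 6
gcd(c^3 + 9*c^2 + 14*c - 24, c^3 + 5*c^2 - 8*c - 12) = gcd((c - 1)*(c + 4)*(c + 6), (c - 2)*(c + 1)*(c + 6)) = c + 6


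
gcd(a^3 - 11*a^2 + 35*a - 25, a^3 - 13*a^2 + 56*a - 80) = a - 5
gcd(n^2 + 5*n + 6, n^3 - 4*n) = n + 2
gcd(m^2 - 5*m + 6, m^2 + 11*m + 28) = 1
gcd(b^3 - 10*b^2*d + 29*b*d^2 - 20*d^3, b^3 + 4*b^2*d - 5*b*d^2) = b - d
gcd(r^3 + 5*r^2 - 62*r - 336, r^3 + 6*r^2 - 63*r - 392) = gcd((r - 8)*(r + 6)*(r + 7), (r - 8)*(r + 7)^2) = r^2 - r - 56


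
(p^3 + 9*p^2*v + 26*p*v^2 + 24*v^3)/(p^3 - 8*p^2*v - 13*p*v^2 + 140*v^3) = (p^2 + 5*p*v + 6*v^2)/(p^2 - 12*p*v + 35*v^2)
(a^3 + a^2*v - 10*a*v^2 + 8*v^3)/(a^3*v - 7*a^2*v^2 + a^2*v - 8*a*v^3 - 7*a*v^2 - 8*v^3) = (-a^3 - a^2*v + 10*a*v^2 - 8*v^3)/(v*(-a^3 + 7*a^2*v - a^2 + 8*a*v^2 + 7*a*v + 8*v^2))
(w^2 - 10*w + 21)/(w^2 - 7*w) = (w - 3)/w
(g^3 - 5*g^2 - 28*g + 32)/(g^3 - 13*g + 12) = (g - 8)/(g - 3)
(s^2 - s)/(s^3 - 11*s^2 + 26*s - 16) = s/(s^2 - 10*s + 16)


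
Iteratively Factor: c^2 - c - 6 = (c - 3)*(c + 2)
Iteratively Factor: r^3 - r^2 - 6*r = (r - 3)*(r^2 + 2*r) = (r - 3)*(r + 2)*(r)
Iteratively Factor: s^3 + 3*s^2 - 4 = (s - 1)*(s^2 + 4*s + 4) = (s - 1)*(s + 2)*(s + 2)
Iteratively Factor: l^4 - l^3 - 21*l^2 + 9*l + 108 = (l + 3)*(l^3 - 4*l^2 - 9*l + 36) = (l - 3)*(l + 3)*(l^2 - l - 12) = (l - 3)*(l + 3)^2*(l - 4)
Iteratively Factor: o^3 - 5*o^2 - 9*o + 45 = (o + 3)*(o^2 - 8*o + 15) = (o - 5)*(o + 3)*(o - 3)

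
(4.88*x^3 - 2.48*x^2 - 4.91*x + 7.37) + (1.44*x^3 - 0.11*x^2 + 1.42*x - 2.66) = 6.32*x^3 - 2.59*x^2 - 3.49*x + 4.71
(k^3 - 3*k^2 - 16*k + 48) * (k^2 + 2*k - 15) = k^5 - k^4 - 37*k^3 + 61*k^2 + 336*k - 720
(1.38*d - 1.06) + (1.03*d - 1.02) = 2.41*d - 2.08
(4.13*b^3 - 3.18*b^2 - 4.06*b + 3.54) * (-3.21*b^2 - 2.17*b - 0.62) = -13.2573*b^5 + 1.2457*b^4 + 17.3726*b^3 - 0.581600000000002*b^2 - 5.1646*b - 2.1948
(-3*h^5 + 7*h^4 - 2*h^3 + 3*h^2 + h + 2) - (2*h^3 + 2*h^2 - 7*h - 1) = -3*h^5 + 7*h^4 - 4*h^3 + h^2 + 8*h + 3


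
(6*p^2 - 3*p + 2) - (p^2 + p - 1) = 5*p^2 - 4*p + 3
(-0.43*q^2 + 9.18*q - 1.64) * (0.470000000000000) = -0.2021*q^2 + 4.3146*q - 0.7708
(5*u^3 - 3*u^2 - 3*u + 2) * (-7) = -35*u^3 + 21*u^2 + 21*u - 14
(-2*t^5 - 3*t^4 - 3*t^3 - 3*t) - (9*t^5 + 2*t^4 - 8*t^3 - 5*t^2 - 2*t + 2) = -11*t^5 - 5*t^4 + 5*t^3 + 5*t^2 - t - 2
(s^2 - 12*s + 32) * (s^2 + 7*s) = s^4 - 5*s^3 - 52*s^2 + 224*s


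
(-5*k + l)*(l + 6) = -5*k*l - 30*k + l^2 + 6*l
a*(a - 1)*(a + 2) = a^3 + a^2 - 2*a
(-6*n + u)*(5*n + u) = -30*n^2 - n*u + u^2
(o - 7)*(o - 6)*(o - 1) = o^3 - 14*o^2 + 55*o - 42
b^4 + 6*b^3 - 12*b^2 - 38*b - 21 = (b - 3)*(b + 1)^2*(b + 7)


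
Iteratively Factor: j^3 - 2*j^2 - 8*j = (j - 4)*(j^2 + 2*j) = j*(j - 4)*(j + 2)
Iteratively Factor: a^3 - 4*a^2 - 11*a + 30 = (a - 2)*(a^2 - 2*a - 15) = (a - 5)*(a - 2)*(a + 3)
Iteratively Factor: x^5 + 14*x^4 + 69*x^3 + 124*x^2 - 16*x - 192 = (x + 4)*(x^4 + 10*x^3 + 29*x^2 + 8*x - 48) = (x + 4)^2*(x^3 + 6*x^2 + 5*x - 12) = (x - 1)*(x + 4)^2*(x^2 + 7*x + 12) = (x - 1)*(x + 4)^3*(x + 3)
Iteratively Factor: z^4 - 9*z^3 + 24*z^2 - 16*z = (z - 4)*(z^3 - 5*z^2 + 4*z) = (z - 4)*(z - 1)*(z^2 - 4*z) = z*(z - 4)*(z - 1)*(z - 4)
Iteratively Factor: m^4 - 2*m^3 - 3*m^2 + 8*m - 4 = (m - 1)*(m^3 - m^2 - 4*m + 4) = (m - 1)^2*(m^2 - 4) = (m - 1)^2*(m + 2)*(m - 2)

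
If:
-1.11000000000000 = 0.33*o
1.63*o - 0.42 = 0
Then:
No Solution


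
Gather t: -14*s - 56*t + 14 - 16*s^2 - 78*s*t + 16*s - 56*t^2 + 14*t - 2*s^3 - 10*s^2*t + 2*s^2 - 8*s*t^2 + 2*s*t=-2*s^3 - 14*s^2 + 2*s + t^2*(-8*s - 56) + t*(-10*s^2 - 76*s - 42) + 14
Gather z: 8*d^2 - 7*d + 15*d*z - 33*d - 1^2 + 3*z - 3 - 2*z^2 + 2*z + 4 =8*d^2 - 40*d - 2*z^2 + z*(15*d + 5)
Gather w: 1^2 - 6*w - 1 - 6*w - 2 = -12*w - 2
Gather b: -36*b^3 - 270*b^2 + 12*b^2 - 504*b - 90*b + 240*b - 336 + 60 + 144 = -36*b^3 - 258*b^2 - 354*b - 132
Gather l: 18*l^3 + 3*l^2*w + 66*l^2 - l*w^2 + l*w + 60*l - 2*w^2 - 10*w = 18*l^3 + l^2*(3*w + 66) + l*(-w^2 + w + 60) - 2*w^2 - 10*w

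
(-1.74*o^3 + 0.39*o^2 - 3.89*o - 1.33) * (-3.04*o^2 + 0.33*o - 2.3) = 5.2896*o^5 - 1.7598*o^4 + 15.9563*o^3 + 1.8625*o^2 + 8.5081*o + 3.059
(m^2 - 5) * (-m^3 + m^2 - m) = -m^5 + m^4 + 4*m^3 - 5*m^2 + 5*m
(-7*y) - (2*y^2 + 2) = -2*y^2 - 7*y - 2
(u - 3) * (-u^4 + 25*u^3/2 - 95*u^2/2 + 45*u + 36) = -u^5 + 31*u^4/2 - 85*u^3 + 375*u^2/2 - 99*u - 108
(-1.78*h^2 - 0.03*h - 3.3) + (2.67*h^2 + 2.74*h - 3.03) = 0.89*h^2 + 2.71*h - 6.33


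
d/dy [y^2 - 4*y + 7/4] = 2*y - 4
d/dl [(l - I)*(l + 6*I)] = 2*l + 5*I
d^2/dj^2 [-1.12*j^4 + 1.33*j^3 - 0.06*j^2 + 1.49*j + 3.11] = -13.44*j^2 + 7.98*j - 0.12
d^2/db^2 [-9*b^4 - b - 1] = -108*b^2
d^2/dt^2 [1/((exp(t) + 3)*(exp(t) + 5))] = 4*(exp(3*t) + 6*exp(2*t) + exp(t) - 30)*exp(t)/(exp(6*t) + 24*exp(5*t) + 237*exp(4*t) + 1232*exp(3*t) + 3555*exp(2*t) + 5400*exp(t) + 3375)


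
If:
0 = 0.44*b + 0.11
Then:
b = -0.25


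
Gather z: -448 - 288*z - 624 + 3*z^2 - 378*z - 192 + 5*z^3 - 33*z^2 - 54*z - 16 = 5*z^3 - 30*z^2 - 720*z - 1280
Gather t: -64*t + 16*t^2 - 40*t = 16*t^2 - 104*t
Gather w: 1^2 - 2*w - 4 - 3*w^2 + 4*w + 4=-3*w^2 + 2*w + 1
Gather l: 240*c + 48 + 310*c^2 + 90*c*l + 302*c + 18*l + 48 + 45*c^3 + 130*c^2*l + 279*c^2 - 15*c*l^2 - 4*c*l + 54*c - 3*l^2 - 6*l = 45*c^3 + 589*c^2 + 596*c + l^2*(-15*c - 3) + l*(130*c^2 + 86*c + 12) + 96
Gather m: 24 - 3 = 21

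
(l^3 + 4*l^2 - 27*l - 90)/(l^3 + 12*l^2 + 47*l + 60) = (l^2 + l - 30)/(l^2 + 9*l + 20)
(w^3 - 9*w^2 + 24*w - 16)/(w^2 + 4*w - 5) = (w^2 - 8*w + 16)/(w + 5)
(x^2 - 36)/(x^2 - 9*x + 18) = (x + 6)/(x - 3)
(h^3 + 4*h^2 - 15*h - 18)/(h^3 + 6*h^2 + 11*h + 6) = (h^2 + 3*h - 18)/(h^2 + 5*h + 6)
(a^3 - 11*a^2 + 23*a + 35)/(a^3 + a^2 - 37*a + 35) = (a^2 - 6*a - 7)/(a^2 + 6*a - 7)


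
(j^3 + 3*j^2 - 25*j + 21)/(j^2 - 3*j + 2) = (j^2 + 4*j - 21)/(j - 2)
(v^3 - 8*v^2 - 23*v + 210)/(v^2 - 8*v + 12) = (v^2 - 2*v - 35)/(v - 2)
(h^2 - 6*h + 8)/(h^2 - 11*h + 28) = (h - 2)/(h - 7)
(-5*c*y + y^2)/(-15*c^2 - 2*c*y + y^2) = y/(3*c + y)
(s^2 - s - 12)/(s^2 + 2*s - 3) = (s - 4)/(s - 1)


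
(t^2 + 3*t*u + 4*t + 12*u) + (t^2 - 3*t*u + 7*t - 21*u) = 2*t^2 + 11*t - 9*u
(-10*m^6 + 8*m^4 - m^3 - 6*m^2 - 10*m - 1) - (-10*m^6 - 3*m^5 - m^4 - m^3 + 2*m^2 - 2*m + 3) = 3*m^5 + 9*m^4 - 8*m^2 - 8*m - 4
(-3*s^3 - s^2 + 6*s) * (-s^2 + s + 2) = 3*s^5 - 2*s^4 - 13*s^3 + 4*s^2 + 12*s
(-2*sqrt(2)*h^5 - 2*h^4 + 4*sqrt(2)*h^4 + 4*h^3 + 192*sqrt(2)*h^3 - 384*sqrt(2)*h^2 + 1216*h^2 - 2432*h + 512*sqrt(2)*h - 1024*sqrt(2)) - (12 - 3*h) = -2*sqrt(2)*h^5 - 2*h^4 + 4*sqrt(2)*h^4 + 4*h^3 + 192*sqrt(2)*h^3 - 384*sqrt(2)*h^2 + 1216*h^2 - 2429*h + 512*sqrt(2)*h - 1024*sqrt(2) - 12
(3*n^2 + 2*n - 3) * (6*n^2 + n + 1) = 18*n^4 + 15*n^3 - 13*n^2 - n - 3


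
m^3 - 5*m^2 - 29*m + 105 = (m - 7)*(m - 3)*(m + 5)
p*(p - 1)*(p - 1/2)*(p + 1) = p^4 - p^3/2 - p^2 + p/2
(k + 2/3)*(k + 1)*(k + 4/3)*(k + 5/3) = k^4 + 14*k^3/3 + 71*k^2/9 + 154*k/27 + 40/27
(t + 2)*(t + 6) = t^2 + 8*t + 12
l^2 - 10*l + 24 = (l - 6)*(l - 4)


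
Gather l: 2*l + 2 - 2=2*l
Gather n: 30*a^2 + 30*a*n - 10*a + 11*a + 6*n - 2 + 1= 30*a^2 + a + n*(30*a + 6) - 1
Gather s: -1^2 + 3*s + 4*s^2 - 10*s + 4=4*s^2 - 7*s + 3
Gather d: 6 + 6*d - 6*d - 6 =0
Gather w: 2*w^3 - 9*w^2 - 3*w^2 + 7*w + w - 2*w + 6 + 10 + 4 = 2*w^3 - 12*w^2 + 6*w + 20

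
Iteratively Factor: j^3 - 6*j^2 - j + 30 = (j + 2)*(j^2 - 8*j + 15) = (j - 5)*(j + 2)*(j - 3)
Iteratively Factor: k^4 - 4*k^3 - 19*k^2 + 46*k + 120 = (k - 4)*(k^3 - 19*k - 30) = (k - 4)*(k + 2)*(k^2 - 2*k - 15) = (k - 5)*(k - 4)*(k + 2)*(k + 3)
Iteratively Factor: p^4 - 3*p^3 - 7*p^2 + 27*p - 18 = (p - 2)*(p^3 - p^2 - 9*p + 9) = (p - 3)*(p - 2)*(p^2 + 2*p - 3) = (p - 3)*(p - 2)*(p - 1)*(p + 3)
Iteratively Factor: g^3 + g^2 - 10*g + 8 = (g - 2)*(g^2 + 3*g - 4) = (g - 2)*(g - 1)*(g + 4)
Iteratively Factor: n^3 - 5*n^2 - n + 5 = (n - 5)*(n^2 - 1) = (n - 5)*(n + 1)*(n - 1)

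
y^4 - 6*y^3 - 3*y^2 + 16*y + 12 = (y - 6)*(y - 2)*(y + 1)^2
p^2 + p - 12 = (p - 3)*(p + 4)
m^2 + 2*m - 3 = (m - 1)*(m + 3)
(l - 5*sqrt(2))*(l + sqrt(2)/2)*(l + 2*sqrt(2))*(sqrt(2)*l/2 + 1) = sqrt(2)*l^4/2 - 3*l^3/2 - 14*sqrt(2)*l^2 - 33*l - 10*sqrt(2)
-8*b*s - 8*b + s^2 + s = (-8*b + s)*(s + 1)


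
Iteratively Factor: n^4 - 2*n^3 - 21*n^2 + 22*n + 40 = (n - 5)*(n^3 + 3*n^2 - 6*n - 8) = (n - 5)*(n + 1)*(n^2 + 2*n - 8) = (n - 5)*(n + 1)*(n + 4)*(n - 2)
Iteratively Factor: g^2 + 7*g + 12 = (g + 4)*(g + 3)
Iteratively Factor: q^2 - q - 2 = (q - 2)*(q + 1)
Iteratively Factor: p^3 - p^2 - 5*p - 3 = (p - 3)*(p^2 + 2*p + 1) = (p - 3)*(p + 1)*(p + 1)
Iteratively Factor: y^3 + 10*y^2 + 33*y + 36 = (y + 3)*(y^2 + 7*y + 12) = (y + 3)^2*(y + 4)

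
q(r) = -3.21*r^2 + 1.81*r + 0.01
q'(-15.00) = 98.11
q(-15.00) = -749.39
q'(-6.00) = 40.33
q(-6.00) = -126.41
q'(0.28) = 0.01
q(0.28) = 0.27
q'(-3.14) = 21.97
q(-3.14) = -37.32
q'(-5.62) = 37.89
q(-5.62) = -111.55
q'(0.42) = -0.89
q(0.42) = 0.20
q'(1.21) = -5.96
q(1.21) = -2.50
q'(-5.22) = 35.32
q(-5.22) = -96.91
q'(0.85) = -3.65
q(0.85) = -0.77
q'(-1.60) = 12.08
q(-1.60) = -11.10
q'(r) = 1.81 - 6.42*r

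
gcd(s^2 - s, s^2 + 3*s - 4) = s - 1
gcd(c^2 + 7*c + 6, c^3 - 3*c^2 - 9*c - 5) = c + 1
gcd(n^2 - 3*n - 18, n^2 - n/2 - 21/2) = n + 3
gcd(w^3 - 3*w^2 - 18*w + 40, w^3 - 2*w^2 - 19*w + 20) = w^2 - w - 20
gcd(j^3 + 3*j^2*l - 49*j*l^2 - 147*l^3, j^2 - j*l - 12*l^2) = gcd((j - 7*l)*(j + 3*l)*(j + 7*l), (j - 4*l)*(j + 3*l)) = j + 3*l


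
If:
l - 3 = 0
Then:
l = 3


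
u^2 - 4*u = u*(u - 4)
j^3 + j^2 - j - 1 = (j - 1)*(j + 1)^2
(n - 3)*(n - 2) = n^2 - 5*n + 6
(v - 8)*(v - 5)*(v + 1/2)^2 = v^4 - 12*v^3 + 109*v^2/4 + 147*v/4 + 10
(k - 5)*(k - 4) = k^2 - 9*k + 20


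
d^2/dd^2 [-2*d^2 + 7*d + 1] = -4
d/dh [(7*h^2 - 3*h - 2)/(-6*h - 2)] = (-21*h^2 - 14*h - 3)/(2*(9*h^2 + 6*h + 1))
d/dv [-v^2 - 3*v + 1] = -2*v - 3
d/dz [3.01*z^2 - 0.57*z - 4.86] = 6.02*z - 0.57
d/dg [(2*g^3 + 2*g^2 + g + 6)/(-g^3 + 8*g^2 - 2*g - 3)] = 3*(6*g^4 - 2*g^3 - 4*g^2 - 36*g + 3)/(g^6 - 16*g^5 + 68*g^4 - 26*g^3 - 44*g^2 + 12*g + 9)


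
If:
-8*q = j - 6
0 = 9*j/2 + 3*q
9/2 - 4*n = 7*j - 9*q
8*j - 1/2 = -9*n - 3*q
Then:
No Solution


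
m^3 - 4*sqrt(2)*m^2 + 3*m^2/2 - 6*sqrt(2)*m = m*(m + 3/2)*(m - 4*sqrt(2))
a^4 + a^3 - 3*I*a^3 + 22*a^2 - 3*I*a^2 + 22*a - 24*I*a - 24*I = (a - 6*I)*(a + 4*I)*(-I*a - I)*(I*a + 1)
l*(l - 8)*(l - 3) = l^3 - 11*l^2 + 24*l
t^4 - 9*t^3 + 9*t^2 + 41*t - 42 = (t - 7)*(t - 3)*(t - 1)*(t + 2)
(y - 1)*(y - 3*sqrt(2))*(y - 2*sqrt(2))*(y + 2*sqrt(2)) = y^4 - 3*sqrt(2)*y^3 - y^3 - 8*y^2 + 3*sqrt(2)*y^2 + 8*y + 24*sqrt(2)*y - 24*sqrt(2)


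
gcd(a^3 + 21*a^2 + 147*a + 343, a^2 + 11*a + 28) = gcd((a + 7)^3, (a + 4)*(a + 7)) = a + 7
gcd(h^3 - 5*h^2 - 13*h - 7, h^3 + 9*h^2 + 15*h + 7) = h^2 + 2*h + 1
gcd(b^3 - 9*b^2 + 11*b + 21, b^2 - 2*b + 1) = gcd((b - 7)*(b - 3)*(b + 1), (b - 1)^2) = 1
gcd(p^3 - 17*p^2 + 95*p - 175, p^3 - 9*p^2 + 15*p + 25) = p^2 - 10*p + 25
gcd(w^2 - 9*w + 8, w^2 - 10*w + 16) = w - 8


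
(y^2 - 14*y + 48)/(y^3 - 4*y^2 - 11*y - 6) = (y - 8)/(y^2 + 2*y + 1)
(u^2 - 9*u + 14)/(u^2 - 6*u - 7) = (u - 2)/(u + 1)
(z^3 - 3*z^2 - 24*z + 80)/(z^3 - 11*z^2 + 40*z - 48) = (z + 5)/(z - 3)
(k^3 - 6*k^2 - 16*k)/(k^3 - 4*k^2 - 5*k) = (-k^2 + 6*k + 16)/(-k^2 + 4*k + 5)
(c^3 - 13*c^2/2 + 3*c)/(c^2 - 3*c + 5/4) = 2*c*(c - 6)/(2*c - 5)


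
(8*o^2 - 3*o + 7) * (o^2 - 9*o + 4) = 8*o^4 - 75*o^3 + 66*o^2 - 75*o + 28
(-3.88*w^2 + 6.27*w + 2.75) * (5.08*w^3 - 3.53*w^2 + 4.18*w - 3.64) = -19.7104*w^5 + 45.548*w^4 - 24.3815*w^3 + 30.6243*w^2 - 11.3278*w - 10.01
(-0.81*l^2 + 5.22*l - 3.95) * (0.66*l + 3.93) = -0.5346*l^3 + 0.261899999999999*l^2 + 17.9076*l - 15.5235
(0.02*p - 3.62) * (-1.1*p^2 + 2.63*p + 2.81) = -0.022*p^3 + 4.0346*p^2 - 9.4644*p - 10.1722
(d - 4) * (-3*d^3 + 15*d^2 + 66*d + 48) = -3*d^4 + 27*d^3 + 6*d^2 - 216*d - 192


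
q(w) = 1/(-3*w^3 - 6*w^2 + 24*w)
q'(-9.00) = 0.00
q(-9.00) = 0.00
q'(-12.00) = 0.00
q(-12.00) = 0.00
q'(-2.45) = 0.00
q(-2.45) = -0.02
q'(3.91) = 0.01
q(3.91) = -0.01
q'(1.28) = 0.03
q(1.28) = 0.07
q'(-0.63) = -0.10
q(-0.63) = -0.06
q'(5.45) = 0.00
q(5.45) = -0.00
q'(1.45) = 0.07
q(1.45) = 0.08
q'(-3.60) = 0.08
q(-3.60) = -0.04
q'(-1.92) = -0.01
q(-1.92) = -0.02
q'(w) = (9*w^2 + 12*w - 24)/(-3*w^3 - 6*w^2 + 24*w)^2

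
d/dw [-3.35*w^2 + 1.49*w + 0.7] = 1.49 - 6.7*w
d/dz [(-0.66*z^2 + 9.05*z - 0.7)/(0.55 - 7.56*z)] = (4.9896*z^2 - 0.725999999999999*z - 0.314499999999999)/(57.1536*z^2 - 8.316*z + 0.3025)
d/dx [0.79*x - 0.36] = 0.790000000000000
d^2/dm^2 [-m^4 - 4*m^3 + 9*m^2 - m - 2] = -12*m^2 - 24*m + 18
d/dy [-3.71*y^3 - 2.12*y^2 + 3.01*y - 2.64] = -11.13*y^2 - 4.24*y + 3.01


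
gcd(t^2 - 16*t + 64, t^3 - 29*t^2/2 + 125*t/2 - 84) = t - 8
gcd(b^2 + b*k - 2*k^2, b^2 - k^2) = b - k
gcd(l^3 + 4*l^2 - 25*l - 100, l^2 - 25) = l^2 - 25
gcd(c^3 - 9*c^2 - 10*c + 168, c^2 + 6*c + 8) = c + 4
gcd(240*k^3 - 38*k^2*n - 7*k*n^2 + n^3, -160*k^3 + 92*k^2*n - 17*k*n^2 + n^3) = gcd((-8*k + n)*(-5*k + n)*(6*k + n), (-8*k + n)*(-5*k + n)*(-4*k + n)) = 40*k^2 - 13*k*n + n^2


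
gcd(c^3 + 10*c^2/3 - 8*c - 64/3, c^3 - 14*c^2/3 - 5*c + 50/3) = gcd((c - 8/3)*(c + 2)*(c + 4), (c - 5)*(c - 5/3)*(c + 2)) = c + 2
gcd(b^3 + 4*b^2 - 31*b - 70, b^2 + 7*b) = b + 7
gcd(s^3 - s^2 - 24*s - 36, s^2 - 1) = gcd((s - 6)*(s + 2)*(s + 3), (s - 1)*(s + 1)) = 1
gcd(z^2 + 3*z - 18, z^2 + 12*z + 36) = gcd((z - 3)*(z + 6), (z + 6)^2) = z + 6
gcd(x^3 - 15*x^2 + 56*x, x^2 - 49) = x - 7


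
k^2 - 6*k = k*(k - 6)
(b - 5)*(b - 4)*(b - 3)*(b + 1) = b^4 - 11*b^3 + 35*b^2 - 13*b - 60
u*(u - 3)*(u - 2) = u^3 - 5*u^2 + 6*u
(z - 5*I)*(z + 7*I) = z^2 + 2*I*z + 35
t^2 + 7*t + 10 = (t + 2)*(t + 5)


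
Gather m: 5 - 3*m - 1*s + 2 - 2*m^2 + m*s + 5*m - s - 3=-2*m^2 + m*(s + 2) - 2*s + 4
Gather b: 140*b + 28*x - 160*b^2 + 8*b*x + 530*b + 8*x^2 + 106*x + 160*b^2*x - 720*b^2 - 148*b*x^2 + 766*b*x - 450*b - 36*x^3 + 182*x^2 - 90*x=b^2*(160*x - 880) + b*(-148*x^2 + 774*x + 220) - 36*x^3 + 190*x^2 + 44*x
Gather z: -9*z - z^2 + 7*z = -z^2 - 2*z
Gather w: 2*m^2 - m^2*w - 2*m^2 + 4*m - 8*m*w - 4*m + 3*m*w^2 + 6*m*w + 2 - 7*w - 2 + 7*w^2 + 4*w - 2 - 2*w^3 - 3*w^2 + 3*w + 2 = -2*w^3 + w^2*(3*m + 4) + w*(-m^2 - 2*m)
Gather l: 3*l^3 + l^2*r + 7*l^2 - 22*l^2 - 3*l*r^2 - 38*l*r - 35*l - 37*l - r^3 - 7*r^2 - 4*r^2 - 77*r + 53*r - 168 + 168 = 3*l^3 + l^2*(r - 15) + l*(-3*r^2 - 38*r - 72) - r^3 - 11*r^2 - 24*r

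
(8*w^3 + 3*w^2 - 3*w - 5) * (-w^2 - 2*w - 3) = -8*w^5 - 19*w^4 - 27*w^3 + 2*w^2 + 19*w + 15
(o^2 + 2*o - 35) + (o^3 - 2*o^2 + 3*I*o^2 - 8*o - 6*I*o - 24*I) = o^3 - o^2 + 3*I*o^2 - 6*o - 6*I*o - 35 - 24*I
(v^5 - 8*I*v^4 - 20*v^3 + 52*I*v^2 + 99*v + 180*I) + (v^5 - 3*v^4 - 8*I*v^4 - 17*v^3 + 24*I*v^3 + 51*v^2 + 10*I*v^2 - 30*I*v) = 2*v^5 - 3*v^4 - 16*I*v^4 - 37*v^3 + 24*I*v^3 + 51*v^2 + 62*I*v^2 + 99*v - 30*I*v + 180*I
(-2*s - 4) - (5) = -2*s - 9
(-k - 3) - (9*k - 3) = -10*k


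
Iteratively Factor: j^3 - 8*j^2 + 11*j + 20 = (j - 5)*(j^2 - 3*j - 4) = (j - 5)*(j + 1)*(j - 4)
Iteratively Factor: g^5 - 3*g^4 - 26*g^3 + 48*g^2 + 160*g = (g - 5)*(g^4 + 2*g^3 - 16*g^2 - 32*g) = (g - 5)*(g + 4)*(g^3 - 2*g^2 - 8*g) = g*(g - 5)*(g + 4)*(g^2 - 2*g - 8) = g*(g - 5)*(g + 2)*(g + 4)*(g - 4)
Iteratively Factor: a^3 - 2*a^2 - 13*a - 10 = (a - 5)*(a^2 + 3*a + 2) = (a - 5)*(a + 1)*(a + 2)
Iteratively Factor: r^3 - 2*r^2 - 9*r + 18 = (r + 3)*(r^2 - 5*r + 6) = (r - 3)*(r + 3)*(r - 2)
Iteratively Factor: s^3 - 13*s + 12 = (s - 3)*(s^2 + 3*s - 4) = (s - 3)*(s - 1)*(s + 4)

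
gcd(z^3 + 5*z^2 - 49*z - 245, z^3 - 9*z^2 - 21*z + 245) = z^2 - 2*z - 35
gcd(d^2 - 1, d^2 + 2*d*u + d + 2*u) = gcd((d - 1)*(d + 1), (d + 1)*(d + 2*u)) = d + 1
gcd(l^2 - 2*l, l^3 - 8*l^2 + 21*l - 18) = l - 2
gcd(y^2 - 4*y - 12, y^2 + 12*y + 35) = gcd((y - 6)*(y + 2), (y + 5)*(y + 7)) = 1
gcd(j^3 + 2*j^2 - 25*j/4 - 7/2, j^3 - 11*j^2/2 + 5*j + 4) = j^2 - 3*j/2 - 1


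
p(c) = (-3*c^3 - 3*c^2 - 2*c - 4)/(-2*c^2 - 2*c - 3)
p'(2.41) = 1.43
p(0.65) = 1.44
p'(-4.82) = 1.61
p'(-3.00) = 1.84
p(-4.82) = -6.83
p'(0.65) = 0.60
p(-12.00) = -17.87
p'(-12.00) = 1.51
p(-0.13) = 1.36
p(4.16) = 6.10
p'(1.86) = 1.35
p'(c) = (4*c + 2)*(-3*c^3 - 3*c^2 - 2*c - 4)/(-2*c^2 - 2*c - 3)^2 + (-9*c^2 - 6*c - 2)/(-2*c^2 - 2*c - 3) = (6*c^4 + 12*c^3 + 29*c^2 + 2*c - 2)/(4*c^4 + 8*c^3 + 16*c^2 + 12*c + 9)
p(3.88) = 5.68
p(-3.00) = -3.73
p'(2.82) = 1.47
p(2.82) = 4.11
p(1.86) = 2.74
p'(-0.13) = -0.23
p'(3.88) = 1.50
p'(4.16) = 1.50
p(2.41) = 3.51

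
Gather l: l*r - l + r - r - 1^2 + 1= l*(r - 1)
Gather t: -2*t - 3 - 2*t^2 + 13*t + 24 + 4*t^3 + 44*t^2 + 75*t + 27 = 4*t^3 + 42*t^2 + 86*t + 48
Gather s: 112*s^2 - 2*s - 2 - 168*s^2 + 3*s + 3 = -56*s^2 + s + 1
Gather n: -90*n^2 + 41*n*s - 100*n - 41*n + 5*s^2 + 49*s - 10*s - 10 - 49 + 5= -90*n^2 + n*(41*s - 141) + 5*s^2 + 39*s - 54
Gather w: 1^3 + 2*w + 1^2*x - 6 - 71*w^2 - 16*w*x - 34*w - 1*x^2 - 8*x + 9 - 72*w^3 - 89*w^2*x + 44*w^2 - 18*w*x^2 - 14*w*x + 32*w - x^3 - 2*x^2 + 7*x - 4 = -72*w^3 + w^2*(-89*x - 27) + w*(-18*x^2 - 30*x) - x^3 - 3*x^2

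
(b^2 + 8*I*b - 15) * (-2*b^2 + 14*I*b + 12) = -2*b^4 - 2*I*b^3 - 70*b^2 - 114*I*b - 180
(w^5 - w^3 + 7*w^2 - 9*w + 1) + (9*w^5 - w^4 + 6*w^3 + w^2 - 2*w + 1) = 10*w^5 - w^4 + 5*w^3 + 8*w^2 - 11*w + 2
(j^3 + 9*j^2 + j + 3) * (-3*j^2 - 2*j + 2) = -3*j^5 - 29*j^4 - 19*j^3 + 7*j^2 - 4*j + 6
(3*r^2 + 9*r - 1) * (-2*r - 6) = -6*r^3 - 36*r^2 - 52*r + 6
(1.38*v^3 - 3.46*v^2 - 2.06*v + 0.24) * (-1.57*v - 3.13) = -2.1666*v^4 + 1.1128*v^3 + 14.064*v^2 + 6.071*v - 0.7512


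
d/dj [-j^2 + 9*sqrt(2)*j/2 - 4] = -2*j + 9*sqrt(2)/2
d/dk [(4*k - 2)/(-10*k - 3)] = -32/(10*k + 3)^2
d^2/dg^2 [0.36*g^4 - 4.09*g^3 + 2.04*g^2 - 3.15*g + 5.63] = 4.32*g^2 - 24.54*g + 4.08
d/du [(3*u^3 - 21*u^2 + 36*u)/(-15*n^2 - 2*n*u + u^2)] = 3*(2*u*(n - u)*(u^2 - 7*u + 12) + (15*n^2 + 2*n*u - u^2)*(-3*u^2 + 14*u - 12))/(15*n^2 + 2*n*u - u^2)^2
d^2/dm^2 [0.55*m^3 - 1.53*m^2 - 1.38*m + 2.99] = 3.3*m - 3.06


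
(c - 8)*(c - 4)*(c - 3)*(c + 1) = c^4 - 14*c^3 + 53*c^2 - 28*c - 96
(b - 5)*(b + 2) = b^2 - 3*b - 10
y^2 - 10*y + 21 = (y - 7)*(y - 3)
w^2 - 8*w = w*(w - 8)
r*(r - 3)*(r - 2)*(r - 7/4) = r^4 - 27*r^3/4 + 59*r^2/4 - 21*r/2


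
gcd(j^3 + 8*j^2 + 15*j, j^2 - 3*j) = j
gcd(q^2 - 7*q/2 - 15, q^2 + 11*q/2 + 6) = 1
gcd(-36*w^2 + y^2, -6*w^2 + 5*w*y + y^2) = 6*w + y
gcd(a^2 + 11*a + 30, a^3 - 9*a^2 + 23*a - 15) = 1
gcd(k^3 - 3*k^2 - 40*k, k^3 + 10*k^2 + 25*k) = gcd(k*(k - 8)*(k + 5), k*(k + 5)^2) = k^2 + 5*k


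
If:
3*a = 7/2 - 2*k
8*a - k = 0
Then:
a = 7/38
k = 28/19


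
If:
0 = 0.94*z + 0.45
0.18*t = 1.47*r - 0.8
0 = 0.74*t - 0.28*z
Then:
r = 0.52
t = -0.18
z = -0.48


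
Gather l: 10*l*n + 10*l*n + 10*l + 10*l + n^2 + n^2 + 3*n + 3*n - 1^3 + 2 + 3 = l*(20*n + 20) + 2*n^2 + 6*n + 4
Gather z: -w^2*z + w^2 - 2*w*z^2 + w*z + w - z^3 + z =w^2 - 2*w*z^2 + w - z^3 + z*(-w^2 + w + 1)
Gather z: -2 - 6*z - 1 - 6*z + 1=-12*z - 2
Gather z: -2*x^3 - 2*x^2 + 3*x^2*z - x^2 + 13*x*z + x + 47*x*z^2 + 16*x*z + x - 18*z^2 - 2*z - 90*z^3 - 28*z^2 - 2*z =-2*x^3 - 3*x^2 + 2*x - 90*z^3 + z^2*(47*x - 46) + z*(3*x^2 + 29*x - 4)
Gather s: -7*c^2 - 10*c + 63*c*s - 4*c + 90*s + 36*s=-7*c^2 - 14*c + s*(63*c + 126)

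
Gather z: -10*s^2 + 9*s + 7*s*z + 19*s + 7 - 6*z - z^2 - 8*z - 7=-10*s^2 + 28*s - z^2 + z*(7*s - 14)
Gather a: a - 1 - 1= a - 2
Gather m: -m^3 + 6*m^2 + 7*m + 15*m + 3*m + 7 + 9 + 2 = -m^3 + 6*m^2 + 25*m + 18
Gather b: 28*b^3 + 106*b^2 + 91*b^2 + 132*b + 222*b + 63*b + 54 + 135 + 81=28*b^3 + 197*b^2 + 417*b + 270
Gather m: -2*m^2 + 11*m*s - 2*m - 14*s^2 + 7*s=-2*m^2 + m*(11*s - 2) - 14*s^2 + 7*s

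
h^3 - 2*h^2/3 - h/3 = h*(h - 1)*(h + 1/3)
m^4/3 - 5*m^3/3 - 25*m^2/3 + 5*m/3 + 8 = (m/3 + 1)*(m - 8)*(m - 1)*(m + 1)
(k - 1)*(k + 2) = k^2 + k - 2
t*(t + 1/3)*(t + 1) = t^3 + 4*t^2/3 + t/3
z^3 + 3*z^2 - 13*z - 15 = (z - 3)*(z + 1)*(z + 5)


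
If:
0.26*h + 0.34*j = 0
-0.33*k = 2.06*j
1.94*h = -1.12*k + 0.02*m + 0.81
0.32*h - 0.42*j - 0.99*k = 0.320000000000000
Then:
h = -0.08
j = 0.06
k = -0.37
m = -69.04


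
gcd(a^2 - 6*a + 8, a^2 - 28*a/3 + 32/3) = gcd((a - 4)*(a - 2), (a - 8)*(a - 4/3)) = 1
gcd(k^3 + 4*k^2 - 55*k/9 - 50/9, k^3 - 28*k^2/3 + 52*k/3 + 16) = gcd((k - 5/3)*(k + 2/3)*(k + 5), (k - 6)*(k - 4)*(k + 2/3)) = k + 2/3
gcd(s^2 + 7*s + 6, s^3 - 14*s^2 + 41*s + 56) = s + 1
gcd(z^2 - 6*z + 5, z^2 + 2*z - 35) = z - 5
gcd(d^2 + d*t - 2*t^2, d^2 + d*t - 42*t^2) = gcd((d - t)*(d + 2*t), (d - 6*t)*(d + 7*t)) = 1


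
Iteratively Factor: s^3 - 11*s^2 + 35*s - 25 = (s - 5)*(s^2 - 6*s + 5) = (s - 5)^2*(s - 1)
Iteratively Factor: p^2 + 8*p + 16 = (p + 4)*(p + 4)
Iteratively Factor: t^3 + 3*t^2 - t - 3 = (t - 1)*(t^2 + 4*t + 3) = (t - 1)*(t + 1)*(t + 3)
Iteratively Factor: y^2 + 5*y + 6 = (y + 2)*(y + 3)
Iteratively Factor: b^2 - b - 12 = (b + 3)*(b - 4)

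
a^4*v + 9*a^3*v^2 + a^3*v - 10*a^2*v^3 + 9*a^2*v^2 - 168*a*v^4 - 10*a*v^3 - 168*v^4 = (a - 4*v)*(a + 6*v)*(a + 7*v)*(a*v + v)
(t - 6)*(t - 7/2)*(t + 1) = t^3 - 17*t^2/2 + 23*t/2 + 21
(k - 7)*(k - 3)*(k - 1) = k^3 - 11*k^2 + 31*k - 21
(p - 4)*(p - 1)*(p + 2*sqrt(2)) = p^3 - 5*p^2 + 2*sqrt(2)*p^2 - 10*sqrt(2)*p + 4*p + 8*sqrt(2)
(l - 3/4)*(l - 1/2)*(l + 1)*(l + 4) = l^4 + 15*l^3/4 - 15*l^2/8 - 25*l/8 + 3/2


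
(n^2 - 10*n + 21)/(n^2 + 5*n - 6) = (n^2 - 10*n + 21)/(n^2 + 5*n - 6)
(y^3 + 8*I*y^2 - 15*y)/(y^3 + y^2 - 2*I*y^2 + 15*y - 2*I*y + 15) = y*(y + 5*I)/(y^2 + y*(1 - 5*I) - 5*I)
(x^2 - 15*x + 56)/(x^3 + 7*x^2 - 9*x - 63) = (x^2 - 15*x + 56)/(x^3 + 7*x^2 - 9*x - 63)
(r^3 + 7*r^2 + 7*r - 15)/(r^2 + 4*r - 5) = r + 3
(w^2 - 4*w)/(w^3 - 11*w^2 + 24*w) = (w - 4)/(w^2 - 11*w + 24)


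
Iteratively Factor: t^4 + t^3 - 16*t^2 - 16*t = (t)*(t^3 + t^2 - 16*t - 16) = t*(t + 1)*(t^2 - 16) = t*(t + 1)*(t + 4)*(t - 4)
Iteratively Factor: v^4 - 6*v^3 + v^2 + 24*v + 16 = (v - 4)*(v^3 - 2*v^2 - 7*v - 4) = (v - 4)*(v + 1)*(v^2 - 3*v - 4) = (v - 4)^2*(v + 1)*(v + 1)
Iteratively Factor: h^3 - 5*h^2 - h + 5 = (h - 5)*(h^2 - 1) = (h - 5)*(h + 1)*(h - 1)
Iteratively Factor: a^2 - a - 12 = (a + 3)*(a - 4)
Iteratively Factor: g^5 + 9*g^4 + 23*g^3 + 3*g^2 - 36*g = (g + 3)*(g^4 + 6*g^3 + 5*g^2 - 12*g) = g*(g + 3)*(g^3 + 6*g^2 + 5*g - 12) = g*(g + 3)^2*(g^2 + 3*g - 4) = g*(g - 1)*(g + 3)^2*(g + 4)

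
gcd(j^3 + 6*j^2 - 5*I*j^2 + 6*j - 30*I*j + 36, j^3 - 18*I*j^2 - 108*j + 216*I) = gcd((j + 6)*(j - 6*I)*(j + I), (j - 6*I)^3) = j - 6*I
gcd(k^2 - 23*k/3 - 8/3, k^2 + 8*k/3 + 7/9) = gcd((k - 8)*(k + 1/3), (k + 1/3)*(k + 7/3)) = k + 1/3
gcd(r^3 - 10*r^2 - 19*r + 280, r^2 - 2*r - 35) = r^2 - 2*r - 35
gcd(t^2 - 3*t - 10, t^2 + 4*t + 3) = 1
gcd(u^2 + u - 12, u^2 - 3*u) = u - 3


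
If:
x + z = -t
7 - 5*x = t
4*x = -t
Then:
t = -28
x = 7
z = 21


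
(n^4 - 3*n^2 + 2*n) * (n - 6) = n^5 - 6*n^4 - 3*n^3 + 20*n^2 - 12*n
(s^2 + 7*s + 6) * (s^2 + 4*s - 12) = s^4 + 11*s^3 + 22*s^2 - 60*s - 72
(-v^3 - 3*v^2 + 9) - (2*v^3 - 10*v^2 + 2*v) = -3*v^3 + 7*v^2 - 2*v + 9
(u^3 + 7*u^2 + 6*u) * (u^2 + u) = u^5 + 8*u^4 + 13*u^3 + 6*u^2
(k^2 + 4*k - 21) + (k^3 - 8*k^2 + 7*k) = k^3 - 7*k^2 + 11*k - 21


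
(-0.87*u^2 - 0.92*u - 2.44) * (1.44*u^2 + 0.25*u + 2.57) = -1.2528*u^4 - 1.5423*u^3 - 5.9795*u^2 - 2.9744*u - 6.2708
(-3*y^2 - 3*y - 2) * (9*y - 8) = -27*y^3 - 3*y^2 + 6*y + 16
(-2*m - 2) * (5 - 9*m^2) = 18*m^3 + 18*m^2 - 10*m - 10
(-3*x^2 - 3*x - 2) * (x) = -3*x^3 - 3*x^2 - 2*x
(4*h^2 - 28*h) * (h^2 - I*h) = 4*h^4 - 28*h^3 - 4*I*h^3 + 28*I*h^2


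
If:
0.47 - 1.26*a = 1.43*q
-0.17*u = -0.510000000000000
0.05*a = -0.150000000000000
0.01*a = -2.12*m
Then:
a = -3.00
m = 0.01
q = 2.97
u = 3.00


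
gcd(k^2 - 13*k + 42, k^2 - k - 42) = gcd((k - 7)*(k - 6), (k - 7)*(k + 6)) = k - 7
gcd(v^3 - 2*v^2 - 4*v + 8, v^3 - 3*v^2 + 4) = v^2 - 4*v + 4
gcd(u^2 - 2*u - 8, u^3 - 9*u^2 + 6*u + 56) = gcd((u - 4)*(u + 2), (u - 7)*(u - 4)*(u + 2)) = u^2 - 2*u - 8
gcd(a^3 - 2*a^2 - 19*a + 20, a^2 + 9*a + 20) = a + 4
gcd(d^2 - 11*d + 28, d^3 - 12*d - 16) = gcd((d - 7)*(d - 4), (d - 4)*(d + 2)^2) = d - 4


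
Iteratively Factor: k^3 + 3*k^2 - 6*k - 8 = (k + 4)*(k^2 - k - 2) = (k - 2)*(k + 4)*(k + 1)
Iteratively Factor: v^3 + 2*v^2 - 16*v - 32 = (v + 4)*(v^2 - 2*v - 8) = (v + 2)*(v + 4)*(v - 4)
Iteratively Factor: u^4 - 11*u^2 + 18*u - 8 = (u - 1)*(u^3 + u^2 - 10*u + 8) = (u - 1)^2*(u^2 + 2*u - 8) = (u - 1)^2*(u + 4)*(u - 2)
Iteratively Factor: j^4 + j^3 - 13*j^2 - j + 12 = (j - 1)*(j^3 + 2*j^2 - 11*j - 12) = (j - 1)*(j + 4)*(j^2 - 2*j - 3) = (j - 3)*(j - 1)*(j + 4)*(j + 1)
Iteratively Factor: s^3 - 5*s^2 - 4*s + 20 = (s + 2)*(s^2 - 7*s + 10) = (s - 2)*(s + 2)*(s - 5)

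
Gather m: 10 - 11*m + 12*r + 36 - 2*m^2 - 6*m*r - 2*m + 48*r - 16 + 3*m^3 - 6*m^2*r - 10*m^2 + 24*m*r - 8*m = 3*m^3 + m^2*(-6*r - 12) + m*(18*r - 21) + 60*r + 30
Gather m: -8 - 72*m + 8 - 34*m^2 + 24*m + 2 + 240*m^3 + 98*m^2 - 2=240*m^3 + 64*m^2 - 48*m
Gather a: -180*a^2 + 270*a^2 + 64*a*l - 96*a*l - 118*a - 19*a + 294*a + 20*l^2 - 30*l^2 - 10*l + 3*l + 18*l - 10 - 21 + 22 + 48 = 90*a^2 + a*(157 - 32*l) - 10*l^2 + 11*l + 39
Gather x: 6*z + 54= 6*z + 54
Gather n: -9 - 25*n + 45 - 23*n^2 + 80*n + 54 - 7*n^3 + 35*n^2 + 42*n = -7*n^3 + 12*n^2 + 97*n + 90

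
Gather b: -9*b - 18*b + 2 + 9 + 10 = 21 - 27*b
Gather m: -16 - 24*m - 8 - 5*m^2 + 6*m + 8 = -5*m^2 - 18*m - 16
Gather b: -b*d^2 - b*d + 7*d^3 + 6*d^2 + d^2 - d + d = b*(-d^2 - d) + 7*d^3 + 7*d^2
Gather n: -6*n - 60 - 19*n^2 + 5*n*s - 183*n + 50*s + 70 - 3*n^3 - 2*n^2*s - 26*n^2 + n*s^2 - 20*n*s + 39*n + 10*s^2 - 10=-3*n^3 + n^2*(-2*s - 45) + n*(s^2 - 15*s - 150) + 10*s^2 + 50*s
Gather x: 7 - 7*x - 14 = -7*x - 7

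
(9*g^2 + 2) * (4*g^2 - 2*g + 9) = 36*g^4 - 18*g^3 + 89*g^2 - 4*g + 18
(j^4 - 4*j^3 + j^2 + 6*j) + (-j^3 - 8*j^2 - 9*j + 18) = j^4 - 5*j^3 - 7*j^2 - 3*j + 18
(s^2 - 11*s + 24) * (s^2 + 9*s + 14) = s^4 - 2*s^3 - 61*s^2 + 62*s + 336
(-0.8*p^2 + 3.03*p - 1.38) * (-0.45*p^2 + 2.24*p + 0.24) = 0.36*p^4 - 3.1555*p^3 + 7.2162*p^2 - 2.364*p - 0.3312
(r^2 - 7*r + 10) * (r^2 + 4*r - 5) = r^4 - 3*r^3 - 23*r^2 + 75*r - 50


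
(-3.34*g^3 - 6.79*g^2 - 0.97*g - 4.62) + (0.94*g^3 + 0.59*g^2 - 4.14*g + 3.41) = -2.4*g^3 - 6.2*g^2 - 5.11*g - 1.21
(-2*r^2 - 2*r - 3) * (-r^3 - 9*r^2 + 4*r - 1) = 2*r^5 + 20*r^4 + 13*r^3 + 21*r^2 - 10*r + 3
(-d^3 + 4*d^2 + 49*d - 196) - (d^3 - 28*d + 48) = -2*d^3 + 4*d^2 + 77*d - 244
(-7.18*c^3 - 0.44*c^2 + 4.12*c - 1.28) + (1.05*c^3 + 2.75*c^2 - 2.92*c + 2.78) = -6.13*c^3 + 2.31*c^2 + 1.2*c + 1.5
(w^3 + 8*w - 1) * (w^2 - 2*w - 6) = w^5 - 2*w^4 + 2*w^3 - 17*w^2 - 46*w + 6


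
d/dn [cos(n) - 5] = -sin(n)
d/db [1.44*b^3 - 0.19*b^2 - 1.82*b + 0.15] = 4.32*b^2 - 0.38*b - 1.82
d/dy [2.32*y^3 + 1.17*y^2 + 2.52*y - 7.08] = 6.96*y^2 + 2.34*y + 2.52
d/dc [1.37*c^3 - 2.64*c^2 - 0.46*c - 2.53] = 4.11*c^2 - 5.28*c - 0.46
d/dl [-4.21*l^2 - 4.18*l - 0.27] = -8.42*l - 4.18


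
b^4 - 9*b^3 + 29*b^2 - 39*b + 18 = (b - 3)^2*(b - 2)*(b - 1)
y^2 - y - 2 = (y - 2)*(y + 1)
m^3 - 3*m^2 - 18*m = m*(m - 6)*(m + 3)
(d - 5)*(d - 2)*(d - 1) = d^3 - 8*d^2 + 17*d - 10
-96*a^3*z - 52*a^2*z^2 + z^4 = z*(-8*a + z)*(2*a + z)*(6*a + z)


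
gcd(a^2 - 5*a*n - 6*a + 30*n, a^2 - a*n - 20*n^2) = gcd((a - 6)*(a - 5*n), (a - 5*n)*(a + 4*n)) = a - 5*n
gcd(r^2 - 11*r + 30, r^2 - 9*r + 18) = r - 6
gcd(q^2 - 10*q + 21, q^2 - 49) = q - 7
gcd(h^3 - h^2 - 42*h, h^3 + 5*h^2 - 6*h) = h^2 + 6*h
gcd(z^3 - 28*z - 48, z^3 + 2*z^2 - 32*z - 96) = z^2 - 2*z - 24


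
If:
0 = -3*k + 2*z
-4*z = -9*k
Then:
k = 0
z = 0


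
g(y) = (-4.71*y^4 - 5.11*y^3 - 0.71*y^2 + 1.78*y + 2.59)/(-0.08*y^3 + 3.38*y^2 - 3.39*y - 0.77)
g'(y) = (0.24*y^2 - 6.76*y + 3.39)*(-4.71*y^4 - 5.11*y^3 - 0.71*y^2 + 1.78*y + 2.59)/(-0.08*y^3 + 3.38*y^2 - 3.39*y - 0.77)^2 + (-18.84*y^3 - 15.33*y^2 - 1.42*y + 1.78)/(-0.08*y^3 + 3.38*y^2 - 3.39*y - 0.77) = (0.3768*y^6 - 31.8396*y^5 + 30.5721*y^4 + 49.4374*y^3 + 8.8162*y^2 - 16.415*y + 7.4095)/(0.0064*y^6 - 0.5408*y^5 + 11.9668*y^4 - 22.7932*y^3 + 6.2869*y^2 + 5.2206*y + 0.5929)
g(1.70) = -21.42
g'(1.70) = 7.46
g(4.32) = -49.87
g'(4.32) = -18.09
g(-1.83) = -1.42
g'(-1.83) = 2.60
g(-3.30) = -7.70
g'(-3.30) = 5.96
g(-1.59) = -0.86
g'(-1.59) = 2.10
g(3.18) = -32.15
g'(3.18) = -12.94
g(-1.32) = -0.36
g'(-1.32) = 1.60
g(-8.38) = -64.99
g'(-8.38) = 16.11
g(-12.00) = -133.80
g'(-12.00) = 21.71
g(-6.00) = -31.75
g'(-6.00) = 11.72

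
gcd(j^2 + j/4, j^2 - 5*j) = j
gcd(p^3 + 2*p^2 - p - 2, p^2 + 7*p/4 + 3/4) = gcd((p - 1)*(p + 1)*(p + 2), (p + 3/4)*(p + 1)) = p + 1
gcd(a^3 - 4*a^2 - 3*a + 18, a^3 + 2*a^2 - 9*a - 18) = a^2 - a - 6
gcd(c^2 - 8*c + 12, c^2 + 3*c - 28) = 1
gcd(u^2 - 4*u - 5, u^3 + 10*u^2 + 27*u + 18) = u + 1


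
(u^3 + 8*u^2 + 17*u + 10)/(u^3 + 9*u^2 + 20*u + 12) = (u + 5)/(u + 6)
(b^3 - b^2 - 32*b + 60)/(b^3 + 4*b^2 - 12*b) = (b - 5)/b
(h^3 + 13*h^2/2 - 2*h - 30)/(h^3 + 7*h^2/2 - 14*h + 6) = (2*h + 5)/(2*h - 1)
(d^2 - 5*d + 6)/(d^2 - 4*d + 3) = (d - 2)/(d - 1)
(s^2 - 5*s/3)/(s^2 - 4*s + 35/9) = 3*s/(3*s - 7)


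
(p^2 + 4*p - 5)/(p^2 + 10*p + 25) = (p - 1)/(p + 5)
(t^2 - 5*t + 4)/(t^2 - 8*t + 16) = (t - 1)/(t - 4)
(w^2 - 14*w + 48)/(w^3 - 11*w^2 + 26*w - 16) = (w - 6)/(w^2 - 3*w + 2)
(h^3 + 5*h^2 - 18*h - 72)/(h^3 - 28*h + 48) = (h + 3)/(h - 2)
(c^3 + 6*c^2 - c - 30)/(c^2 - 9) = (c^2 + 3*c - 10)/(c - 3)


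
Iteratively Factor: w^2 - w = (w - 1)*(w)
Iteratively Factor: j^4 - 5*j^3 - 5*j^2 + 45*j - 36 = (j - 4)*(j^3 - j^2 - 9*j + 9) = (j - 4)*(j + 3)*(j^2 - 4*j + 3) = (j - 4)*(j - 1)*(j + 3)*(j - 3)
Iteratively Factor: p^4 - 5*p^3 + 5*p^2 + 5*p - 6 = (p + 1)*(p^3 - 6*p^2 + 11*p - 6) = (p - 2)*(p + 1)*(p^2 - 4*p + 3) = (p - 3)*(p - 2)*(p + 1)*(p - 1)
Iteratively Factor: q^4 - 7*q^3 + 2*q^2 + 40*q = (q - 5)*(q^3 - 2*q^2 - 8*q) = (q - 5)*(q + 2)*(q^2 - 4*q) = (q - 5)*(q - 4)*(q + 2)*(q)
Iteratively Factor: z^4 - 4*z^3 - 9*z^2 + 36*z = (z - 3)*(z^3 - z^2 - 12*z) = z*(z - 3)*(z^2 - z - 12) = z*(z - 3)*(z + 3)*(z - 4)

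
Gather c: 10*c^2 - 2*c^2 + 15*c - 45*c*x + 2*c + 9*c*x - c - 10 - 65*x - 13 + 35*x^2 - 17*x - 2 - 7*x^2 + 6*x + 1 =8*c^2 + c*(16 - 36*x) + 28*x^2 - 76*x - 24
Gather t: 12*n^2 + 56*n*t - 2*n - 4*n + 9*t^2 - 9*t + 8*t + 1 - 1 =12*n^2 - 6*n + 9*t^2 + t*(56*n - 1)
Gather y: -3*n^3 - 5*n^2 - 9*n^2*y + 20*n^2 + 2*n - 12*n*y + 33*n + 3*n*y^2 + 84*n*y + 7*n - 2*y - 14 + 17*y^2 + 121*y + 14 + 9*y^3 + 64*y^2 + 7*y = -3*n^3 + 15*n^2 + 42*n + 9*y^3 + y^2*(3*n + 81) + y*(-9*n^2 + 72*n + 126)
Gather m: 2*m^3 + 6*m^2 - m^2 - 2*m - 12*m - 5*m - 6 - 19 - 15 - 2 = 2*m^3 + 5*m^2 - 19*m - 42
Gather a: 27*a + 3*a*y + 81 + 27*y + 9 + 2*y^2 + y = a*(3*y + 27) + 2*y^2 + 28*y + 90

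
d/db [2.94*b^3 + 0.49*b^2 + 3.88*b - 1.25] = 8.82*b^2 + 0.98*b + 3.88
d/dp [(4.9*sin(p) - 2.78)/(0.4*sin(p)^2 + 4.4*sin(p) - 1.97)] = (-1.96*sin(p)^2 + 2.224*sin(p) + 2.579)*cos(p)/(0.16*sin(p)^4 + 3.52*sin(p)^3 + 17.784*sin(p)^2 - 17.336*sin(p) + 3.8809)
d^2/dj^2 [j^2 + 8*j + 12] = 2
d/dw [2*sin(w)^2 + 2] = 2*sin(2*w)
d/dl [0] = 0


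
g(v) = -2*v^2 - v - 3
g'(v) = -4*v - 1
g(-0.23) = -2.88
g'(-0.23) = -0.08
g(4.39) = -45.93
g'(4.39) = -18.56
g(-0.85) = -3.60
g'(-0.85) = 2.40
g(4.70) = -51.88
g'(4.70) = -19.80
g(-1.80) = -7.68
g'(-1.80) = 6.20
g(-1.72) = -7.20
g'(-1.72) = 5.88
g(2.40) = -16.92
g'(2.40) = -10.60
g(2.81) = -21.60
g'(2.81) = -12.24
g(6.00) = -81.00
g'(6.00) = -25.00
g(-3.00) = -18.00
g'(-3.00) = 11.00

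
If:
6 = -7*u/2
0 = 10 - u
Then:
No Solution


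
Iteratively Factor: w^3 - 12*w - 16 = (w + 2)*(w^2 - 2*w - 8) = (w + 2)^2*(w - 4)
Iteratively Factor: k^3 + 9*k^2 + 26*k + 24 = (k + 4)*(k^2 + 5*k + 6) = (k + 2)*(k + 4)*(k + 3)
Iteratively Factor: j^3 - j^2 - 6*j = (j + 2)*(j^2 - 3*j) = j*(j + 2)*(j - 3)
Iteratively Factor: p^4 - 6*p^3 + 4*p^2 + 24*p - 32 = (p - 2)*(p^3 - 4*p^2 - 4*p + 16) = (p - 2)*(p + 2)*(p^2 - 6*p + 8) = (p - 4)*(p - 2)*(p + 2)*(p - 2)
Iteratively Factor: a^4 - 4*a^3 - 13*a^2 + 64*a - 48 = (a - 3)*(a^3 - a^2 - 16*a + 16) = (a - 4)*(a - 3)*(a^2 + 3*a - 4) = (a - 4)*(a - 3)*(a + 4)*(a - 1)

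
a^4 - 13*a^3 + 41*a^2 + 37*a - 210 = (a - 7)*(a - 5)*(a - 3)*(a + 2)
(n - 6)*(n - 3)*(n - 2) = n^3 - 11*n^2 + 36*n - 36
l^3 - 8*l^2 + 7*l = l*(l - 7)*(l - 1)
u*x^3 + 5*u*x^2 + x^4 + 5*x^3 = x^2*(u + x)*(x + 5)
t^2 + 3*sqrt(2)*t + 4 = (t + sqrt(2))*(t + 2*sqrt(2))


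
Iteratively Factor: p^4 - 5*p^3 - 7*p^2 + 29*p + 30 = (p - 3)*(p^3 - 2*p^2 - 13*p - 10) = (p - 3)*(p + 2)*(p^2 - 4*p - 5) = (p - 3)*(p + 1)*(p + 2)*(p - 5)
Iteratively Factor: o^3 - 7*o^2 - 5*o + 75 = (o - 5)*(o^2 - 2*o - 15) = (o - 5)^2*(o + 3)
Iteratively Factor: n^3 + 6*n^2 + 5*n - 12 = (n - 1)*(n^2 + 7*n + 12) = (n - 1)*(n + 3)*(n + 4)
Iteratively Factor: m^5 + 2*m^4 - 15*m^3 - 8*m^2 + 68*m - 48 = (m + 4)*(m^4 - 2*m^3 - 7*m^2 + 20*m - 12) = (m - 2)*(m + 4)*(m^3 - 7*m + 6) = (m - 2)*(m + 3)*(m + 4)*(m^2 - 3*m + 2) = (m - 2)^2*(m + 3)*(m + 4)*(m - 1)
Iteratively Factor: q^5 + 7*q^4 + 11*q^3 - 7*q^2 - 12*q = (q + 3)*(q^4 + 4*q^3 - q^2 - 4*q) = (q + 1)*(q + 3)*(q^3 + 3*q^2 - 4*q) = (q - 1)*(q + 1)*(q + 3)*(q^2 + 4*q) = q*(q - 1)*(q + 1)*(q + 3)*(q + 4)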